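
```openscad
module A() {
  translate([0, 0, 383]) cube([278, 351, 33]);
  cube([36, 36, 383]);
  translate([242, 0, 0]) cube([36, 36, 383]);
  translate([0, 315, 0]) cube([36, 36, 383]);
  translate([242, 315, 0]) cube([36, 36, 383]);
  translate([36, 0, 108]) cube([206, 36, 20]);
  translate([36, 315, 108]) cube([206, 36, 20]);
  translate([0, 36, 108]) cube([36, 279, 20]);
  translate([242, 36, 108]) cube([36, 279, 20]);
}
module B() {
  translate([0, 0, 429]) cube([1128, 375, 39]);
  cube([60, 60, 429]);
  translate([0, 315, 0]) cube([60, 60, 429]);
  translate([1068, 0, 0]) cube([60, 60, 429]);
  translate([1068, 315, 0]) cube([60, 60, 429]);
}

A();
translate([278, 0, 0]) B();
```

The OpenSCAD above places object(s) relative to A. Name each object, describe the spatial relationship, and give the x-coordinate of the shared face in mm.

A is a stool. B is a bench. The bench is against the stool's +x side, with their −y faces flush. The x-coordinate of the shared face is 278 mm.

The stool's +x face and the bench's −x face are both at x = 278 mm.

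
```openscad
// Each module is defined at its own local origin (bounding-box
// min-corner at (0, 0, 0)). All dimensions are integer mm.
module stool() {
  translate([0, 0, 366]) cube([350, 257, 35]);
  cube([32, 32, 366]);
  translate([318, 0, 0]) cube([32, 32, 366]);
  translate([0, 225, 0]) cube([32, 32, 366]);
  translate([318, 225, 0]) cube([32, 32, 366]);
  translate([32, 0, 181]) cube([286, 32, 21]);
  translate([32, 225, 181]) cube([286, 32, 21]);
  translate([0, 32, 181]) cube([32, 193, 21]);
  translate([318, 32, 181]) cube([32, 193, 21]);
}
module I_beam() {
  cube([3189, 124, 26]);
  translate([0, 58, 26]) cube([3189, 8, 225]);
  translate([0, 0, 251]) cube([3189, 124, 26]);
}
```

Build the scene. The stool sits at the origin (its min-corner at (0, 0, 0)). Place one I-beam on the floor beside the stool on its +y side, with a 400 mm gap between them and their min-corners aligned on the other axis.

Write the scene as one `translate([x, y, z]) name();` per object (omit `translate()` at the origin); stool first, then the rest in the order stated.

stool();
translate([0, 657, 0]) I_beam();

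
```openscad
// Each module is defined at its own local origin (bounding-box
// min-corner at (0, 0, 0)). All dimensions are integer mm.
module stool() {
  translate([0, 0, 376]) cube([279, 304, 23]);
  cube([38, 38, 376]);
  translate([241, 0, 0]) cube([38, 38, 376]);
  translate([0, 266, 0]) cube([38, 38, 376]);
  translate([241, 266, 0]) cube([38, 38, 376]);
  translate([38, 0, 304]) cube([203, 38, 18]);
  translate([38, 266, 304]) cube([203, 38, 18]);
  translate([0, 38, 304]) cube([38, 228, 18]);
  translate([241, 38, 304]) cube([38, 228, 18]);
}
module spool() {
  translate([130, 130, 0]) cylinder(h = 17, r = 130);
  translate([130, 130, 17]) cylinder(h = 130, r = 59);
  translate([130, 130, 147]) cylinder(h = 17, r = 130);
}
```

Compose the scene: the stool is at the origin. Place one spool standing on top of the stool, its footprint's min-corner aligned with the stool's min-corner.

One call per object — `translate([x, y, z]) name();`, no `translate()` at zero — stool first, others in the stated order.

stool();
translate([0, 0, 399]) spool();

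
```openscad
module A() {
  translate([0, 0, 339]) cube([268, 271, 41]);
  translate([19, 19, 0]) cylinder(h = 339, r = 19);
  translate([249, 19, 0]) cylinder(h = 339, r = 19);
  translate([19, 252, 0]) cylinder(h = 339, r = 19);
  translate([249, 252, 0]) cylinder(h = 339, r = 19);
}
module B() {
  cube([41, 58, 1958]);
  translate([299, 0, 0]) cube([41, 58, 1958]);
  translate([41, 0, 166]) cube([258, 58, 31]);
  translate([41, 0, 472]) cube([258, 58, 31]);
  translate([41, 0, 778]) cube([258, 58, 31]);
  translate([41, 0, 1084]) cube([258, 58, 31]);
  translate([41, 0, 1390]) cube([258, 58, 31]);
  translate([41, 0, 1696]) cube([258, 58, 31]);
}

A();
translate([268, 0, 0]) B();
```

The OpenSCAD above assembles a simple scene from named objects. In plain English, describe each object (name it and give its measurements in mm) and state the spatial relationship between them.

A is a four-legged stool. The seat is 268×271 mm, 41 mm thick, top at z = 380 mm. It stands on four round legs, each 38 mm in diameter, from z = 0 to the seat underside, each leg's axis is inset half a diameter from the nearest pair of seat edges (so the leg's bounding box is flush with the corner).

B is a straight ladder. Two 41×58 mm vertical rails, 1958 mm tall, stand 340 mm apart (outside-to-outside) with their front faces coplanar on the −y side. 6 rungs, each 58 mm deep and 31 mm tall, span between the inner faces of the rails, front faces flush with the rails. The lowest rung's underside is at z = 166 mm and rungs are spaced 306 mm apart (underside to underside).

The ladder is against the stool's +x side, with their −y faces flush.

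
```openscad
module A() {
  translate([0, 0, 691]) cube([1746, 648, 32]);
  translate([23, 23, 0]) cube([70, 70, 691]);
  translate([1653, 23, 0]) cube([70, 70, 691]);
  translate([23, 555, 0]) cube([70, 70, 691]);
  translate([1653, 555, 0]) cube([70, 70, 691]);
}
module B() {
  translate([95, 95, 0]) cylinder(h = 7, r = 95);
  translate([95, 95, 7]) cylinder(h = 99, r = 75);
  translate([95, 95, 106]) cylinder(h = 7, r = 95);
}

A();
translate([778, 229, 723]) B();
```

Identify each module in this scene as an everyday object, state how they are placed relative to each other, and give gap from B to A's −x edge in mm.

The spool's min-x is at 778; the table's min-x is 0; gap = 778 mm.

A is a table. B is a spool. The spool is on top of the table, centred. The gap from the spool to the table's −x edge is 778 mm.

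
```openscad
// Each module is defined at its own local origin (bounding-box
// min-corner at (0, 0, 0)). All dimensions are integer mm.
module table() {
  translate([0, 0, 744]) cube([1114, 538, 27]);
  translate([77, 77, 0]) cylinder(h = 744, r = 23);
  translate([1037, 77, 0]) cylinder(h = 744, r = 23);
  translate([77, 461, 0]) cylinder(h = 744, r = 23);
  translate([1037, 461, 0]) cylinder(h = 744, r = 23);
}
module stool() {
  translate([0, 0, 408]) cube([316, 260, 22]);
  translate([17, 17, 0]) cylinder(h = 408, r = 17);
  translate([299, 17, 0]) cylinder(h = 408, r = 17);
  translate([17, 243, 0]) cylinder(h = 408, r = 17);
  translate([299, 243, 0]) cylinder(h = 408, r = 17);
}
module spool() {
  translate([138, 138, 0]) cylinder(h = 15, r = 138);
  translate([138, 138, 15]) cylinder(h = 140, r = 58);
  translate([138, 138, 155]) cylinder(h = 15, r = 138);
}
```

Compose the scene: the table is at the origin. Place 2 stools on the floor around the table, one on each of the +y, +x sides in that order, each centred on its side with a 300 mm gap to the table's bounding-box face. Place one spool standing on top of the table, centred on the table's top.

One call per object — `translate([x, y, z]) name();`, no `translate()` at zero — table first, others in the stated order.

table();
translate([399, 838, 0]) stool();
translate([1414, 139, 0]) stool();
translate([419, 131, 771]) spool();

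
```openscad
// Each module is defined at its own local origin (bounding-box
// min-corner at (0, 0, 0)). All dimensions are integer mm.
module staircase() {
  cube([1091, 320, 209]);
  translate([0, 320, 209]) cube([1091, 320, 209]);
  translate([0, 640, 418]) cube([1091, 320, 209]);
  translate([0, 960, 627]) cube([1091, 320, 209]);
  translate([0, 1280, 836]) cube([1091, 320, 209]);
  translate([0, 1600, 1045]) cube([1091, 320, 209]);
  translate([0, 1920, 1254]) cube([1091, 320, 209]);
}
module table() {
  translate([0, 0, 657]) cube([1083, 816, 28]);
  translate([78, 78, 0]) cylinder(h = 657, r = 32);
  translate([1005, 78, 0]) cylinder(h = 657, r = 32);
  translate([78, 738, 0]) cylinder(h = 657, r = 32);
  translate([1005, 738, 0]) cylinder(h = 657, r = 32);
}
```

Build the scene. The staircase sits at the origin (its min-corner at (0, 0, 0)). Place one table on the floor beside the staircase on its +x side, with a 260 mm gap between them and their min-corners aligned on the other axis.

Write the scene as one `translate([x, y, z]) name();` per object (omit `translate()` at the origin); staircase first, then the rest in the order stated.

staircase();
translate([1351, 0, 0]) table();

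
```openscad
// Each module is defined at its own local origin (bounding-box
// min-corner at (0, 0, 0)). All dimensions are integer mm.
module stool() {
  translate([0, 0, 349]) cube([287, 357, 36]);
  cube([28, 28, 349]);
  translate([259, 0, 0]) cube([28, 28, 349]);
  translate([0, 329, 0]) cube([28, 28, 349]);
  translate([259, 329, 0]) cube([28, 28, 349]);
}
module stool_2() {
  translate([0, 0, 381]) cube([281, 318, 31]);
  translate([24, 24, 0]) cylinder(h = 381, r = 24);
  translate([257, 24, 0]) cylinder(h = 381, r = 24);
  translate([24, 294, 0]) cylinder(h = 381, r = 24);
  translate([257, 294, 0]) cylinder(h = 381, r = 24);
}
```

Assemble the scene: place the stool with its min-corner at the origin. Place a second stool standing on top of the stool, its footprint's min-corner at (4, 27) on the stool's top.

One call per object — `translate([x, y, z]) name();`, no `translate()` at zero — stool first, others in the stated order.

stool();
translate([4, 27, 385]) stool_2();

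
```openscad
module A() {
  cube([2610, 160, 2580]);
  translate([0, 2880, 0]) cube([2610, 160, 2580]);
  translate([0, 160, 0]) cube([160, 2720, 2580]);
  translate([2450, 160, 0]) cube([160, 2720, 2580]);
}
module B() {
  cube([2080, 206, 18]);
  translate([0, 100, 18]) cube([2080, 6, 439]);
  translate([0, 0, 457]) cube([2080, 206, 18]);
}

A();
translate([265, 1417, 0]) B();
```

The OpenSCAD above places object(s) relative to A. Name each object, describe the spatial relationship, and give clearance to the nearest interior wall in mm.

Clearances: x = 105, y = 1257; minimum 105 mm.

A is a house frame. B is an I-beam. The I-beam sits inside the house frame, centred. The clearance to the nearest interior wall is 105 mm.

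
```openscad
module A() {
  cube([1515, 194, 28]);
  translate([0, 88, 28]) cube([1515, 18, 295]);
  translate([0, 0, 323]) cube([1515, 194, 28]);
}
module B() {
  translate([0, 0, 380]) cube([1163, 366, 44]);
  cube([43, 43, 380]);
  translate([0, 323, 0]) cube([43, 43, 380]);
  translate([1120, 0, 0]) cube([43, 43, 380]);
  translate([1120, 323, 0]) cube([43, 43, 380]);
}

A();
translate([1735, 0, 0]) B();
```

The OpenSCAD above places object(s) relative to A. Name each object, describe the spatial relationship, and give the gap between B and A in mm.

The bench's nearest face is 220 mm from the I-beam's +x face.

A is an I-beam. B is a bench. The bench is on the floor beside the I-beam on its +x side. The gap between the bench and the I-beam is 220 mm.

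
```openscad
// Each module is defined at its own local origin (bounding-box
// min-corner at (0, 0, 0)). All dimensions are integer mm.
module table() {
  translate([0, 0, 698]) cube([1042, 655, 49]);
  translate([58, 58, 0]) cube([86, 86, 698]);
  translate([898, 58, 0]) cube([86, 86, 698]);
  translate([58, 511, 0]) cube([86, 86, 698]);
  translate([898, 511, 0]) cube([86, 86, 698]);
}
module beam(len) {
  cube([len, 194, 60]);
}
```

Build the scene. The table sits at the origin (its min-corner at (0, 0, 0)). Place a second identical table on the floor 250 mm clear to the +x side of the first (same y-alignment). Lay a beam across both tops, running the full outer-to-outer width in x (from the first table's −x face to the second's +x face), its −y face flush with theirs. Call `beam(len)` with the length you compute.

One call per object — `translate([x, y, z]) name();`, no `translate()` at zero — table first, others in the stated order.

table();
translate([1292, 0, 0]) table();
translate([0, 0, 747]) beam(2334);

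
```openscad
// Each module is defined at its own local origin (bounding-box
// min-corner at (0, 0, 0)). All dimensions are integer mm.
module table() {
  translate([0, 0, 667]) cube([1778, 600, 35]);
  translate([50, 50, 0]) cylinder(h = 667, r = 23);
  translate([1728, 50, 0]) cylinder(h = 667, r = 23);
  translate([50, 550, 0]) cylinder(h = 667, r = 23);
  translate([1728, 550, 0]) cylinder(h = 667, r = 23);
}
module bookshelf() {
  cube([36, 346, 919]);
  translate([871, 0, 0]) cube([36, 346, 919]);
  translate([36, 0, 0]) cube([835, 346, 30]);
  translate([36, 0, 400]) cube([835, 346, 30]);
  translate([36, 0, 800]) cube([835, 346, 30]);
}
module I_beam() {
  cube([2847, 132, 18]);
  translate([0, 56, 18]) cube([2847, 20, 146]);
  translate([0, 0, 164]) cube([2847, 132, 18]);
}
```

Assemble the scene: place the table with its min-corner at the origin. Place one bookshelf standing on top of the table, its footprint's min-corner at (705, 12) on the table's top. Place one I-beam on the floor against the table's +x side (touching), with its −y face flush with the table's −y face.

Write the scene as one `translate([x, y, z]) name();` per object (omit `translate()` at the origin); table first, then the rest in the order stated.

table();
translate([705, 12, 702]) bookshelf();
translate([1778, 0, 0]) I_beam();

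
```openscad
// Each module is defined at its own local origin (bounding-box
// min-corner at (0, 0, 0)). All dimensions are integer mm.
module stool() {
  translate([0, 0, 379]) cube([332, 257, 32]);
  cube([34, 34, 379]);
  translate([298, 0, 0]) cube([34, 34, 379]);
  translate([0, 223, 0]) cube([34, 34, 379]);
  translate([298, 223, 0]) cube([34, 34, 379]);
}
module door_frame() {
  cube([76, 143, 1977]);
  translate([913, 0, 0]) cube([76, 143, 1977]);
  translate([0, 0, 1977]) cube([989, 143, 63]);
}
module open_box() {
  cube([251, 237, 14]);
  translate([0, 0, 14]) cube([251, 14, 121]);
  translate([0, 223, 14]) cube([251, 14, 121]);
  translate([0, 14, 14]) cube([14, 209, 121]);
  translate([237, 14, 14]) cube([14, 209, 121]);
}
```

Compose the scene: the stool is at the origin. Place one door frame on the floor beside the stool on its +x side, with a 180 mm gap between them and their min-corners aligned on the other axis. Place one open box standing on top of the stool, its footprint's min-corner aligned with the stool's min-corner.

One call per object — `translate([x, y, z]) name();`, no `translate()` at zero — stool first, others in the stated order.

stool();
translate([512, 0, 0]) door_frame();
translate([0, 0, 411]) open_box();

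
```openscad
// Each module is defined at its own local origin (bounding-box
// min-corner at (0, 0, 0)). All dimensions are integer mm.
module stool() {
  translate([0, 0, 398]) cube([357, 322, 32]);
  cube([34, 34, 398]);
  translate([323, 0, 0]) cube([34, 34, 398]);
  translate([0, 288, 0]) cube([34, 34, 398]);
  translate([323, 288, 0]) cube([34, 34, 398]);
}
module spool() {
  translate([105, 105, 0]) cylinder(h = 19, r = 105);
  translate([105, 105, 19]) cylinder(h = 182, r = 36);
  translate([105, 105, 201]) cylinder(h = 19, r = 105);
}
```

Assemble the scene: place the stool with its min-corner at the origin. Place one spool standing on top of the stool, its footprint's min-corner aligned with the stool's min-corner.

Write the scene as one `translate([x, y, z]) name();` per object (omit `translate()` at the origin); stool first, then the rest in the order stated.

stool();
translate([0, 0, 430]) spool();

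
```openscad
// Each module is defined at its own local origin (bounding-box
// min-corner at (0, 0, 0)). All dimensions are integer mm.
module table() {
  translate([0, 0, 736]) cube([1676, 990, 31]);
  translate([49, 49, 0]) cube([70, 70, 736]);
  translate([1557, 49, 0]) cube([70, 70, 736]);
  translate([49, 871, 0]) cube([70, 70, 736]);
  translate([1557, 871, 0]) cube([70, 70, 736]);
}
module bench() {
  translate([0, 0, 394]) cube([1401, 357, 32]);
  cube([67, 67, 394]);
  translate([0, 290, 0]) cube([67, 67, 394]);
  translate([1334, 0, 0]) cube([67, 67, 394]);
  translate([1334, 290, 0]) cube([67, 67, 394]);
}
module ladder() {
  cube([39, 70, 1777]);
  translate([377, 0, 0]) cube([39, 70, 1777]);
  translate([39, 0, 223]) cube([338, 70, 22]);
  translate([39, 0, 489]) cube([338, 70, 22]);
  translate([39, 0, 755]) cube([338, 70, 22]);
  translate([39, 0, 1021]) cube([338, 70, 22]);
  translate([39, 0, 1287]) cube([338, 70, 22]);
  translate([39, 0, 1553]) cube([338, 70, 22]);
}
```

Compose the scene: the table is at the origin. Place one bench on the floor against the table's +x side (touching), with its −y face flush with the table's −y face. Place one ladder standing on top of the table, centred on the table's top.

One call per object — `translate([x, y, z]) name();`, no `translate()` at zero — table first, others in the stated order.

table();
translate([1676, 0, 0]) bench();
translate([630, 460, 767]) ladder();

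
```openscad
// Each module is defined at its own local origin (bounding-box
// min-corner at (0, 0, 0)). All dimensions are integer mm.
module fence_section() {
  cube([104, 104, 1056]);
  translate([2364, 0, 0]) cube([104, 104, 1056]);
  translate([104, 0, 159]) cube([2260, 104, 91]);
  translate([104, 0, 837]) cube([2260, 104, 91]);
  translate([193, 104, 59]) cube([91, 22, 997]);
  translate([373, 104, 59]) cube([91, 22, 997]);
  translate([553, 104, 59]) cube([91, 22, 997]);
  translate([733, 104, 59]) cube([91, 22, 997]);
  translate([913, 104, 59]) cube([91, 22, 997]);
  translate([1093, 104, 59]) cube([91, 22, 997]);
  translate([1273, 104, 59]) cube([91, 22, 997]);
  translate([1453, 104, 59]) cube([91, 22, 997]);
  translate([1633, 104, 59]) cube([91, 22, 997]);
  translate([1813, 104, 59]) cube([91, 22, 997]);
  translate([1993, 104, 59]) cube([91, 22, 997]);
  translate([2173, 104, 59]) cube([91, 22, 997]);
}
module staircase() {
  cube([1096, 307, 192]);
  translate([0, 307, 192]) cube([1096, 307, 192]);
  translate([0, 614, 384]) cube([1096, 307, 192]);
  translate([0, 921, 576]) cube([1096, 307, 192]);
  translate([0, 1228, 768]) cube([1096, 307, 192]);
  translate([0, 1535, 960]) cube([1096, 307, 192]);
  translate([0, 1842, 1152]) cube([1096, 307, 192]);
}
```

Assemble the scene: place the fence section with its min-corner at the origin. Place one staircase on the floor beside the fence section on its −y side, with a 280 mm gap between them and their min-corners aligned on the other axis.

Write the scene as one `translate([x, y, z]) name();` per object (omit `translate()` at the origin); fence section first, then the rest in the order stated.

fence_section();
translate([0, -2429, 0]) staircase();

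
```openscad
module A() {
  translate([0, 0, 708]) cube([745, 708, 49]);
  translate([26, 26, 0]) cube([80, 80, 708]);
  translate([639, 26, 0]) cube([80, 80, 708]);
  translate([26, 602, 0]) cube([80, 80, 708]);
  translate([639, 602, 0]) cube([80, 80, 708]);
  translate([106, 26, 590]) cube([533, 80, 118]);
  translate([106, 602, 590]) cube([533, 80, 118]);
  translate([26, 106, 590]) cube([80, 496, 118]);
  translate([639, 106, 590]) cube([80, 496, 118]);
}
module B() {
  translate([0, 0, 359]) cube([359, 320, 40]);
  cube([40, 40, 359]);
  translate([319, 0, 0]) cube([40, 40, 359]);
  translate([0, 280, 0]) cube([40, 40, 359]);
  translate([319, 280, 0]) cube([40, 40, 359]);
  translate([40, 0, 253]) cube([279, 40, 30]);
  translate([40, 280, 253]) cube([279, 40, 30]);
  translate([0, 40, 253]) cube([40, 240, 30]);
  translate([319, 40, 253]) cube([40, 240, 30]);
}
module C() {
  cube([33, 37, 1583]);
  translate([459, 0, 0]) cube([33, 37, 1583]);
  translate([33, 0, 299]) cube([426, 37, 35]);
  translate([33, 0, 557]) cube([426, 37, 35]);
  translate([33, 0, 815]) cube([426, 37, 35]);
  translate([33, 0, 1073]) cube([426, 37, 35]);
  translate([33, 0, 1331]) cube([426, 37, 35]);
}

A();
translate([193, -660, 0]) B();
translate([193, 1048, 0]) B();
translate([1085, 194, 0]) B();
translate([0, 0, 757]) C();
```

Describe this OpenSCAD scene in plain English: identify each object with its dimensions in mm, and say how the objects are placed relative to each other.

A is a table: top 745 mm (x) × 708 mm (y), 49 mm thick, upper face at z = 757 mm, on four 80×80 mm square legs, each inset 26 mm from the nearest pair of top edges, running from z = 0 to the bottom of the top. Four apron rails, 80 mm thick and 118 mm tall, run between adjacent legs with their top edges flush with the underside of the top and their outer faces flush with the legs' outer faces.

B is a four-legged stool. The seat is a 359×320×40 mm slab whose top surface is at z = 399 mm; four square legs, each 40×40 mm in cross-section, run from the floor (z = 0) to the underside of the seat, each flush with a corner of the seat. Four stretchers, 40 mm wide and 30 mm tall, connect adjacent legs with their undersides at z = 253 mm, each running between the inner faces of the legs it joins and aligned with the legs' outer faces on the other axis.

C is a straight ladder. Two 33×37 mm vertical rails, 1583 mm tall, stand 492 mm apart (outside-to-outside) with their front faces coplanar on the −y side. 5 rungs, each 37 mm deep and 35 mm tall, span between the inner faces of the rails, front faces flush with the rails. The lowest rung's underside is at z = 299 mm and rungs are spaced 258 mm apart (underside to underside).

Three stools sit around the table at the −y, +y, +x sides. The ladder is on top of the table.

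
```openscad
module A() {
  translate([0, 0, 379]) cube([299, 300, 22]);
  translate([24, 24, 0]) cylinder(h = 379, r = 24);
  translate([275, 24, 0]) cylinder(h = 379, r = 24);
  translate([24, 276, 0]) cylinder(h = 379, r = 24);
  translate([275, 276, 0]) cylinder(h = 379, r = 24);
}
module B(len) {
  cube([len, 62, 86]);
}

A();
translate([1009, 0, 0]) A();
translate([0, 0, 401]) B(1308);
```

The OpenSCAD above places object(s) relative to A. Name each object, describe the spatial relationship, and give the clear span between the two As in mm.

A is a stool. B is a beam. A beam spans the tops of two stools. The clear span between the two stools is 710 mm.

Second stool starts at x = 1009; first ends at x = 299; clear span = 1009 − 299 = 710 mm.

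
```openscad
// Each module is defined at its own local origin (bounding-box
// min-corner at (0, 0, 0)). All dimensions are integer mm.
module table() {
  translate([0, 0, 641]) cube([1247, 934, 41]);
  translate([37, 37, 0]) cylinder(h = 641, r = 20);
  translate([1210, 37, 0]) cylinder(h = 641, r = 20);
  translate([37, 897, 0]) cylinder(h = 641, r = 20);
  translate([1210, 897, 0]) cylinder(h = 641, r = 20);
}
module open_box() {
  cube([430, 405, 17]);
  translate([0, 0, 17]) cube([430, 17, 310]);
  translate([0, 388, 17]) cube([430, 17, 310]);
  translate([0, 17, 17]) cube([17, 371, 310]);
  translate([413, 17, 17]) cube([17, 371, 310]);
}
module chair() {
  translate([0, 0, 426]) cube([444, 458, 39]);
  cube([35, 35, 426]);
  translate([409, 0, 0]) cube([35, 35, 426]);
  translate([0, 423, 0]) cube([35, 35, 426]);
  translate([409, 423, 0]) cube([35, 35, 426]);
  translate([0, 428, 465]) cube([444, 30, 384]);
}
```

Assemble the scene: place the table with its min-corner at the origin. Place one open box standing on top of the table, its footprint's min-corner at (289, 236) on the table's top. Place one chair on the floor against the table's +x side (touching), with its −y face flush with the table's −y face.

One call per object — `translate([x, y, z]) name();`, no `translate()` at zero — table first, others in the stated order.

table();
translate([289, 236, 682]) open_box();
translate([1247, 0, 0]) chair();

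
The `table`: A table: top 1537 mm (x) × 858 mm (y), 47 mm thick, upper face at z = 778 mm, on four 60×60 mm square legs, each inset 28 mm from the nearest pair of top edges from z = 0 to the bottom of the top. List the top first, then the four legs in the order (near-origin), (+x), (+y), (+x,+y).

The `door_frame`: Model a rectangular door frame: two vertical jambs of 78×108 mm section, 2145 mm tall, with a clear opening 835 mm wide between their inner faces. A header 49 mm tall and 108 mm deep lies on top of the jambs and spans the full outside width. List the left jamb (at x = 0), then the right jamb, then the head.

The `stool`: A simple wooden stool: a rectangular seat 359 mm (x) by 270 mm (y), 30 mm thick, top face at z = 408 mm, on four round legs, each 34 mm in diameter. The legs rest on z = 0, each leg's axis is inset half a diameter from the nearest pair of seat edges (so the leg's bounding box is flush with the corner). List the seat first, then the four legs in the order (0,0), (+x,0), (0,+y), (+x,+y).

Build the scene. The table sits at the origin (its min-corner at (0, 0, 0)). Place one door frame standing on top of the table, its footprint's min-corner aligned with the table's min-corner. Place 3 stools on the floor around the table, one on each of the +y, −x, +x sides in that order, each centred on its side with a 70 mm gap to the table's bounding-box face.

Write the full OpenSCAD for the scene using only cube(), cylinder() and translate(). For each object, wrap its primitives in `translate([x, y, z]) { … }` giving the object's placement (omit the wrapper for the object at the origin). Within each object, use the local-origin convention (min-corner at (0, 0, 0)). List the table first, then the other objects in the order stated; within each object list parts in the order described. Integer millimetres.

translate([0, 0, 731]) cube([1537, 858, 47]);
translate([28, 28, 0]) cube([60, 60, 731]);
translate([1449, 28, 0]) cube([60, 60, 731]);
translate([28, 770, 0]) cube([60, 60, 731]);
translate([1449, 770, 0]) cube([60, 60, 731]);
translate([0, 0, 778]) {
  cube([78, 108, 2145]);
  translate([913, 0, 0]) cube([78, 108, 2145]);
  translate([0, 0, 2145]) cube([991, 108, 49]);
}
translate([589, 928, 0]) {
  translate([0, 0, 378]) cube([359, 270, 30]);
  translate([17, 17, 0]) cylinder(h = 378, r = 17);
  translate([342, 17, 0]) cylinder(h = 378, r = 17);
  translate([17, 253, 0]) cylinder(h = 378, r = 17);
  translate([342, 253, 0]) cylinder(h = 378, r = 17);
}
translate([-429, 294, 0]) {
  translate([0, 0, 378]) cube([359, 270, 30]);
  translate([17, 17, 0]) cylinder(h = 378, r = 17);
  translate([342, 17, 0]) cylinder(h = 378, r = 17);
  translate([17, 253, 0]) cylinder(h = 378, r = 17);
  translate([342, 253, 0]) cylinder(h = 378, r = 17);
}
translate([1607, 294, 0]) {
  translate([0, 0, 378]) cube([359, 270, 30]);
  translate([17, 17, 0]) cylinder(h = 378, r = 17);
  translate([342, 17, 0]) cylinder(h = 378, r = 17);
  translate([17, 253, 0]) cylinder(h = 378, r = 17);
  translate([342, 253, 0]) cylinder(h = 378, r = 17);
}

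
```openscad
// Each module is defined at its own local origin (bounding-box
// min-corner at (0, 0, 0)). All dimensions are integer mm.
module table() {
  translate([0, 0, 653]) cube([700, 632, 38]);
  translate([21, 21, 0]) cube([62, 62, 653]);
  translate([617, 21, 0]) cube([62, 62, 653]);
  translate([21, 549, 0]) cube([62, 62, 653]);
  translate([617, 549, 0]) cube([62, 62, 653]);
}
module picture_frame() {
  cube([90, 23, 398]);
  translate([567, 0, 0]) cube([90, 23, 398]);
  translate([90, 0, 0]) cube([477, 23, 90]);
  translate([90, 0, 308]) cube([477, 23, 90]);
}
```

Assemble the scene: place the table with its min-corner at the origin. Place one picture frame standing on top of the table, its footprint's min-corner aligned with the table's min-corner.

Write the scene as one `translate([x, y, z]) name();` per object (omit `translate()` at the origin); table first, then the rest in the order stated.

table();
translate([0, 0, 691]) picture_frame();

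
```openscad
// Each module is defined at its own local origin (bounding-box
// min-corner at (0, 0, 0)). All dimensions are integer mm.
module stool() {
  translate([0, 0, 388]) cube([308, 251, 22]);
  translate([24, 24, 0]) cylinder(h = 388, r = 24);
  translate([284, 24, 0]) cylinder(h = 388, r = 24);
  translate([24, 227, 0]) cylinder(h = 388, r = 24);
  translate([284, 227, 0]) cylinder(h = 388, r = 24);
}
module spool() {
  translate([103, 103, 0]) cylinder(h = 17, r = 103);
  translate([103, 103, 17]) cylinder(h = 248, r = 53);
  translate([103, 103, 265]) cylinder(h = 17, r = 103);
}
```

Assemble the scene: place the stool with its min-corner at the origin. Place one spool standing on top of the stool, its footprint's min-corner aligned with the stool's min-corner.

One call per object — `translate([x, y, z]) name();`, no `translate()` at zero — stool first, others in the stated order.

stool();
translate([0, 0, 410]) spool();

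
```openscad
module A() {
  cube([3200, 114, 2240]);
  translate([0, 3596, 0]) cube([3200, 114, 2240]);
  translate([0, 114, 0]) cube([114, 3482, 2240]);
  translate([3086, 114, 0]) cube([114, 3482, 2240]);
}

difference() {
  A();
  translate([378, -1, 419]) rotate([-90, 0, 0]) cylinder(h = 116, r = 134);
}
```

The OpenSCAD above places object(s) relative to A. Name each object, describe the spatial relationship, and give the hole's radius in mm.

A is a house frame. The house frame has a circular hole through its front wall. The hole's radius is 134 mm.

The subtracted cylinder has r = 134 mm.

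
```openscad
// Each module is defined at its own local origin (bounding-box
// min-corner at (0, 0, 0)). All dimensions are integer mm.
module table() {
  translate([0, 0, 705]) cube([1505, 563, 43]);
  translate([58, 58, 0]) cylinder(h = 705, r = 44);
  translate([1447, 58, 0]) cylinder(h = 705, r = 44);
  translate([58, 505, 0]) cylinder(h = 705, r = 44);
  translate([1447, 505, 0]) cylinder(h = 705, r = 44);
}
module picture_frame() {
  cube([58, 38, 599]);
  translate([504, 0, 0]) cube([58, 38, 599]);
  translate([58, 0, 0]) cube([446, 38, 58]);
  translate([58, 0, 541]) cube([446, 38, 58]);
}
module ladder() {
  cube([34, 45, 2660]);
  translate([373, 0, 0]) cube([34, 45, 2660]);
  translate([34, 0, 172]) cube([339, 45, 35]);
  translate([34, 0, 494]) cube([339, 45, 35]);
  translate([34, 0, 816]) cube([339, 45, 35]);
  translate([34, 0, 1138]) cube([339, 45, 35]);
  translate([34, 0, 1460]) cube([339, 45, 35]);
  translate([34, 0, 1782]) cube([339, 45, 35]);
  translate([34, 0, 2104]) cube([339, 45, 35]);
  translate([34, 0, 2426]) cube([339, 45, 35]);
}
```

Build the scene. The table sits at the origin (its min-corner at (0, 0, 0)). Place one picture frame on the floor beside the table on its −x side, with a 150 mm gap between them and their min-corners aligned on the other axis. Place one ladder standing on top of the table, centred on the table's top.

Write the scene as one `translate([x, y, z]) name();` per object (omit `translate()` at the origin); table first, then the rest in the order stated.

table();
translate([-712, 0, 0]) picture_frame();
translate([549, 259, 748]) ladder();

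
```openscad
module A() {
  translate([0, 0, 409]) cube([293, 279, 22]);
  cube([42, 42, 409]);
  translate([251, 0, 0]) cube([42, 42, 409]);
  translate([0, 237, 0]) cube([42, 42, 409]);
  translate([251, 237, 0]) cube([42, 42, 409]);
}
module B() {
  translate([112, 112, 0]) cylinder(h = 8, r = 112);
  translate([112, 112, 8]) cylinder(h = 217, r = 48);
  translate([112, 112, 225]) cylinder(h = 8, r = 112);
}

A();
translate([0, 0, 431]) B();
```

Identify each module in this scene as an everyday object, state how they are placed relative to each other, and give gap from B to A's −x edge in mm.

The spool's min-x is at 0; the stool's min-x is 0; gap = 0 mm.

A is a stool. B is a spool. The spool is on top of the stool. The gap from the spool to the stool's −x edge is 0 mm.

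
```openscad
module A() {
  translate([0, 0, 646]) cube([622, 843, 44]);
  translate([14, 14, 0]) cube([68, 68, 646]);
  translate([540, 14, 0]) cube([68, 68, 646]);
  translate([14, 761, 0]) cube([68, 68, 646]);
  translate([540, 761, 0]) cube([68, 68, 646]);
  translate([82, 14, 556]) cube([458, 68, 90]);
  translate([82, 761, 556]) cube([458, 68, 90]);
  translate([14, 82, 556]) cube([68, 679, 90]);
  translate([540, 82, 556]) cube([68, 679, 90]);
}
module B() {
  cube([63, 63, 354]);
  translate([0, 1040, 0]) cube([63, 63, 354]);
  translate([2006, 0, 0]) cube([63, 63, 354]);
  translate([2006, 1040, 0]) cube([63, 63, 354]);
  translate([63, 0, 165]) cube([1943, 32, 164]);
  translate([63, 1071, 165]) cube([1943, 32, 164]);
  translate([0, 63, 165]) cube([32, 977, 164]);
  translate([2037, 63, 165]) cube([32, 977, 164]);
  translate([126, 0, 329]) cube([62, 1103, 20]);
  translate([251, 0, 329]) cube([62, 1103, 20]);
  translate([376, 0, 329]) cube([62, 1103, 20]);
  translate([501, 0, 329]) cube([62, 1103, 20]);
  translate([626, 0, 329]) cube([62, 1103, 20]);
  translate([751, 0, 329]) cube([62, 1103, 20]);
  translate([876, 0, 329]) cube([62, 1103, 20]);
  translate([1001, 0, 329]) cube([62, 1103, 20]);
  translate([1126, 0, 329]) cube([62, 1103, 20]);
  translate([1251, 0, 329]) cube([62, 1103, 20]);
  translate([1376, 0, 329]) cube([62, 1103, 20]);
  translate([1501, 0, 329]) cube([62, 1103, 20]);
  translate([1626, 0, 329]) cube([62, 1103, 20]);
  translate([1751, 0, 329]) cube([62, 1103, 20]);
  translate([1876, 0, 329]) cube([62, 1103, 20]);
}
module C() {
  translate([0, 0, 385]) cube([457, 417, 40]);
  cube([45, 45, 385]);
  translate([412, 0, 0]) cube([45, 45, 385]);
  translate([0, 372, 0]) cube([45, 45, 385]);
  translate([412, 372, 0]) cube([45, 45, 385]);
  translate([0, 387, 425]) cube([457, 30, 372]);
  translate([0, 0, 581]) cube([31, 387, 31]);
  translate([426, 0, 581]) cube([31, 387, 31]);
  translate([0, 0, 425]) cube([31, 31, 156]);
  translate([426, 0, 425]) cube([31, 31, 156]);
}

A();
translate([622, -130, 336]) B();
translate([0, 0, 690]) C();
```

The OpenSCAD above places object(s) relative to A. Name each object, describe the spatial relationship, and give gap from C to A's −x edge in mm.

The chair's min-x is at 0; the table's min-x is 0; gap = 0 mm.

A is a table. B is a bed frame. C is a chair. The bed frame is beside the table with their tops flush at z = 690. The chair is on top of the table. The gap from the chair to the table's −x edge is 0 mm.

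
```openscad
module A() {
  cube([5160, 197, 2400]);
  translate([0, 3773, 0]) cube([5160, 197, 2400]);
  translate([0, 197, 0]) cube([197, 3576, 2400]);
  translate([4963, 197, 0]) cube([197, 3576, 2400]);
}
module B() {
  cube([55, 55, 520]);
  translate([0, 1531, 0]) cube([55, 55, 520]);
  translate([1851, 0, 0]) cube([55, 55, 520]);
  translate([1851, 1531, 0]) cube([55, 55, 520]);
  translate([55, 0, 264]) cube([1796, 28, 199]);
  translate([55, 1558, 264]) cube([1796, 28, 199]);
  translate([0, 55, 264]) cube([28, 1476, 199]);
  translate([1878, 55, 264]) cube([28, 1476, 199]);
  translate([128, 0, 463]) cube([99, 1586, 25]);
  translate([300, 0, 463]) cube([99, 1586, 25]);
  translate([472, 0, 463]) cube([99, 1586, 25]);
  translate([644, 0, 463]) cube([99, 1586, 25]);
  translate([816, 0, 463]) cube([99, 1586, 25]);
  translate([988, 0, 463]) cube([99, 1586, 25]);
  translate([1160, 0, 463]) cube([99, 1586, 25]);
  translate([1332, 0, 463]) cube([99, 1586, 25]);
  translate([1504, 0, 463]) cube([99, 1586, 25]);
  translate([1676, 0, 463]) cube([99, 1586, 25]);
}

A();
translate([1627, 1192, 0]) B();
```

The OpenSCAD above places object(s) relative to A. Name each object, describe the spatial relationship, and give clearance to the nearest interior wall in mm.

A is a house frame. B is a bed frame. The bed frame sits inside the house frame, centred. The clearance to the nearest interior wall is 995 mm.

Clearances: x = 1430, y = 995; minimum 995 mm.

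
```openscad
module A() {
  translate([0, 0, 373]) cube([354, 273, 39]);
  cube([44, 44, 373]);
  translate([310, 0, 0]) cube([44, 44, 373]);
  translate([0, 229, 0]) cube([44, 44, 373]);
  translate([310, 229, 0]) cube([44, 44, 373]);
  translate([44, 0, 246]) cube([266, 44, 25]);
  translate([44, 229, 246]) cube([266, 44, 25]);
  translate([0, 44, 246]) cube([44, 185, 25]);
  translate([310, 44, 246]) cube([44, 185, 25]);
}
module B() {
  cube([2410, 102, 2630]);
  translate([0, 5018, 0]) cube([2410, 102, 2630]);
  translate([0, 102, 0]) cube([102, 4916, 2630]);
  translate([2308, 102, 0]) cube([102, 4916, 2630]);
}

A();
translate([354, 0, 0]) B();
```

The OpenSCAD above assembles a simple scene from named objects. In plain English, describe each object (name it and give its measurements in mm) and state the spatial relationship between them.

A is a four-legged stool. The seat is 354×273 mm, 39 mm thick, top at z = 412 mm. It stands on four square legs, each 44×44 mm in cross-section, from z = 0 to the seat underside, each flush with a corner of the seat. Four stretchers, 44 mm wide and 25 mm tall, connect adjacent legs with their undersides at z = 246 mm, each running between the inner faces of the legs it joins and aligned with the legs' outer faces on the other axis.

B is the wall frame of a small rectangular building: four walls, each 2630 mm tall and 102 mm thick, enclosing a footprint 2410 mm (x) by 5120 mm (y) outside-to-outside, with no floor or roof. The front and back walls (the −y and +y sides) span the full width; the two side walls fit between them.

The house frame is against the stool's +x side, with their −y faces flush.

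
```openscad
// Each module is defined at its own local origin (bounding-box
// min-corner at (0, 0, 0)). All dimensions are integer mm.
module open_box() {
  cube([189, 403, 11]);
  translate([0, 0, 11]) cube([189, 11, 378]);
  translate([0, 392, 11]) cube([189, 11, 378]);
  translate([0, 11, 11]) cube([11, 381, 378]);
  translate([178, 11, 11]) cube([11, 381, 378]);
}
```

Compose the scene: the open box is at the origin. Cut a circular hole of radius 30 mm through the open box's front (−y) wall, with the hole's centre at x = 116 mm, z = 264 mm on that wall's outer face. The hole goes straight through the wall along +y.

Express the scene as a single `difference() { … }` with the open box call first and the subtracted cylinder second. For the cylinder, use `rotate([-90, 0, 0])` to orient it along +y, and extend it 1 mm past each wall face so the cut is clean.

difference() {
  open_box();
  translate([116, -1, 264]) rotate([-90, 0, 0]) cylinder(h = 13, r = 30);
}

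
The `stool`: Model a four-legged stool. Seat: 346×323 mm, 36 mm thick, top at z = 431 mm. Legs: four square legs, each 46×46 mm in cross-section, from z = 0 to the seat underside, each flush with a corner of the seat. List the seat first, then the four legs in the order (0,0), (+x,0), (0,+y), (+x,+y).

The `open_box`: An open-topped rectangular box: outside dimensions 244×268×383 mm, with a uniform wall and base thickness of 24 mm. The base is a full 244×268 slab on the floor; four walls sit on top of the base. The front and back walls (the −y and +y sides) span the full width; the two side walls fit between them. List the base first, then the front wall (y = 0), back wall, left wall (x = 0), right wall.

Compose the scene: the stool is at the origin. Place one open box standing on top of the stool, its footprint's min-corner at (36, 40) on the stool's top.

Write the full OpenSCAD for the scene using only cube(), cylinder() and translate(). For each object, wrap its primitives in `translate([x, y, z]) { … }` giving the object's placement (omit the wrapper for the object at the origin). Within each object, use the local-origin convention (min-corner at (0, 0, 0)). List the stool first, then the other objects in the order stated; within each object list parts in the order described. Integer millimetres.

translate([0, 0, 395]) cube([346, 323, 36]);
cube([46, 46, 395]);
translate([300, 0, 0]) cube([46, 46, 395]);
translate([0, 277, 0]) cube([46, 46, 395]);
translate([300, 277, 0]) cube([46, 46, 395]);
translate([36, 40, 431]) {
  cube([244, 268, 24]);
  translate([0, 0, 24]) cube([244, 24, 359]);
  translate([0, 244, 24]) cube([244, 24, 359]);
  translate([0, 24, 24]) cube([24, 220, 359]);
  translate([220, 24, 24]) cube([24, 220, 359]);
}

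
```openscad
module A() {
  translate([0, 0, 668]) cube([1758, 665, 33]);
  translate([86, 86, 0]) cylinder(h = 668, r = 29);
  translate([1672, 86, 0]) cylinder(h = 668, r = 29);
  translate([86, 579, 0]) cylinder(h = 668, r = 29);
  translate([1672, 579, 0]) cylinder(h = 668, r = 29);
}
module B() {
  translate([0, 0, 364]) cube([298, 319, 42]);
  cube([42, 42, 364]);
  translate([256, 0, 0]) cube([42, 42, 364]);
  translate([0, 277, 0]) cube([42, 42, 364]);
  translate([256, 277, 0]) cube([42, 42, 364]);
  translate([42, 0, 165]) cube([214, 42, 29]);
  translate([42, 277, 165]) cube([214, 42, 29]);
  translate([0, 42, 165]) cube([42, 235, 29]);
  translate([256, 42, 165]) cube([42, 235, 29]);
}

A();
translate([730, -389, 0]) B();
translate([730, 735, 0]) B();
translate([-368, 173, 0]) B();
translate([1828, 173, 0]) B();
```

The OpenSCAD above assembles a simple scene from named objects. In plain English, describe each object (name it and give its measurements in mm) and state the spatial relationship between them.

A is a table with a 1758×665 mm rectangular top, 33 mm thick, top surface at z = 701 mm, supported by four round legs of 58 mm diameter, each leg's bounding box inset 57 mm from the nearest pair of top edges, running from the floor.

B is a four-legged stool. The seat is a 298×319×42 mm slab whose top surface is at z = 406 mm; four square legs, each 42×42 mm in cross-section, run from the floor (z = 0) to the underside of the seat, each flush with a corner of the seat. Four stretchers, 42 mm wide and 29 mm tall, connect adjacent legs with their undersides at z = 165 mm, each running between the inner faces of the legs it joins and aligned with the legs' outer faces on the other axis.

Four stools sit around the table at the −y, +y, −x, +x sides.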